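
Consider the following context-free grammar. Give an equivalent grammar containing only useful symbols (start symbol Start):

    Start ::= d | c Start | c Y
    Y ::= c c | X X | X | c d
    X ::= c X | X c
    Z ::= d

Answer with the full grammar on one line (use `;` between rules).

Generating nonterminals: {Start, Y, Z}.
Reachable from Start after that: {Start, Y}.
Removed useless symbols: {X, Z} and every production mentioning them.

Start ::= d | c Start | c Y; Y ::= c c | c d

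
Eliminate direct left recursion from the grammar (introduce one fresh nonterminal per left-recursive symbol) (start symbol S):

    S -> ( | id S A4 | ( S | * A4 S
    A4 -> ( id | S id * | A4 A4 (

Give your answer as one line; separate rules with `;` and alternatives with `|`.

Left recursion appears on A4.
For A4: α = {A4 (}, β = {( id, S id *}. Rewrite as A4 → β A4' and A4' → α A4' | ε.

S -> ( | id S A4 | ( S | * A4 S; A4 -> ( id A4' | S id * A4'; A4' -> A4 ( A4' | ε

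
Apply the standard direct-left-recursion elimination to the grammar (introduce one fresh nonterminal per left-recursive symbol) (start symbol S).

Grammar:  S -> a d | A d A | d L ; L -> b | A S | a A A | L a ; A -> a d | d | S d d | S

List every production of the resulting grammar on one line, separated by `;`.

Left recursion appears on L.
For L: α = {a}, β = {b, A S, a A A}. Rewrite as L → β L' and L' → α L' | ε.

S -> a d | A d A | d L; L -> b L' | A S L' | a A A L'; A -> a d | d | S d d | S; L' -> a L' | ε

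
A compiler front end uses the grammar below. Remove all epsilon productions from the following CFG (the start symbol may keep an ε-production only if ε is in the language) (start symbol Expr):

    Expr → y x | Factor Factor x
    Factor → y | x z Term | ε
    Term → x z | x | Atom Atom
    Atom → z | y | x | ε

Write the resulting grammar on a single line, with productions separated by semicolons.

Expr → y x | Factor Factor x | Factor x | x; Factor → y | x z Term | x z; Term → x z | x | Atom Atom | Atom; Atom → z | y | x

The nullable symbols are {Atom, Factor, Term}.
ε ∉ L(G), so no ε-production is kept.
Expand every rule over subsets of its nullable positions: Expr → Factor Factor x gives Factor Factor x | Factor x | x. Factor → x z Term gives x z Term | x z. Term → Atom Atom gives Atom Atom | Atom.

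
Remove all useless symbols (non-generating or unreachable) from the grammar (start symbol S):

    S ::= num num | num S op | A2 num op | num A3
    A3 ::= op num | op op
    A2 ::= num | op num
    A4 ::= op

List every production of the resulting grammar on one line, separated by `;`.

Generating nonterminals: {A2, A3, A4, S}.
Reachable from S after that: {A2, A3, S}.
Removed useless symbols: {A4} and every production mentioning them.

S ::= num num | num S op | A2 num op | num A3; A3 ::= op num | op op; A2 ::= num | op num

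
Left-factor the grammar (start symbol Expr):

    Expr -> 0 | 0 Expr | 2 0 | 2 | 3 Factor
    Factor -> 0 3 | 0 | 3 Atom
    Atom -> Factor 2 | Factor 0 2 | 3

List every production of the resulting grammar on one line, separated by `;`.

Expr has alternatives sharing prefix '0': factor to Expr → 0 Expr1 with Expr1 → ε | Expr.
Expr has alternatives sharing prefix '2': factor to Expr → 2 Expr2 with Expr2 → 0 | ε.
Factor has alternatives sharing prefix '0': factor to Factor → 0 Factor1 with Factor1 → 3 | ε.
Atom has alternatives sharing prefix 'Factor': factor to Atom → Factor Atom1 with Atom1 → 2 | 0 2.

Expr -> 3 Factor | 0 Expr1 | 2 Expr2; Factor -> 3 Atom | 0 Factor1; Atom -> 3 | Factor Atom1; Expr1 -> ε | Expr; Expr2 -> 0 | ε; Factor1 -> 3 | ε; Atom1 -> 2 | 0 2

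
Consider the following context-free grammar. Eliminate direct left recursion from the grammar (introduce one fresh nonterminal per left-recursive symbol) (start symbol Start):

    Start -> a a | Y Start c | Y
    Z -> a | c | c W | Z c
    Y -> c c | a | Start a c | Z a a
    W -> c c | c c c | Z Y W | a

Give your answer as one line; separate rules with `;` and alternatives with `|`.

Start -> a a | Y Start c | Y; Z -> a Z1 | c Z1 | c W Z1; Y -> c c | a | Start a c | Z a a; W -> c c | c c c | Z Y W | a; Z1 -> c Z1 | eps

Z is directly left-recursive.
For Z: α = {c}, β = {a, c, c W}. Rewrite as Z → β Z1 and Z1 → α Z1 | ε.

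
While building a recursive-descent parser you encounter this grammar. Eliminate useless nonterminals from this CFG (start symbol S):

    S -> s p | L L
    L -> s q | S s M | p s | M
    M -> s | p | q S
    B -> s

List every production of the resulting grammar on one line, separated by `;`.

Generating nonterminals: {B, L, M, S}.
Reachable from S after that: {L, M, S}.
Removed useless symbols: {B} and every production mentioning them.

S -> s p | L L; L -> s q | S s M | p s | M; M -> s | p | q S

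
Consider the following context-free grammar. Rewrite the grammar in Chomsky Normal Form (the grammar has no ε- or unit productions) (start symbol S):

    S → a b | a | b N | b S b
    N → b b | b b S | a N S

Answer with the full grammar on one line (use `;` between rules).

S → X1 X2 | a | X2 N | X2 Y1; N → X2 X2 | X2 Y2 | X1 Y3; X1 → a; X2 → b; Y1 → S X2; Y2 → X2 S; Y3 → N S

Introduce a nonterminal for each terminal appearing in a rule of length ≥ 2: X1 → a, X2 → b.
Binarize each right-hand side of length ≥ 3 by chaining fresh nonterminals (Y1, Y2, …): affected rules were S → X2 S X2; N → X2 X2 S; N → X1 N S.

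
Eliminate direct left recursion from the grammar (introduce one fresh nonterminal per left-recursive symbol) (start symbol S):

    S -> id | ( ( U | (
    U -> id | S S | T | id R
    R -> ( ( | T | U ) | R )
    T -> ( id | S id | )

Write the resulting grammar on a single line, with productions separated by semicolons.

S -> id | ( ( U | (; U -> id | S S | T | id R; R -> ( ( R' | T R' | U ) R'; T -> ( id | S id | ); R' -> ) R' | ε

R is directly left-recursive.
For R: α = {)}, β = {( (, T, U )}. Rewrite as R → β R' and R' → α R' | ε.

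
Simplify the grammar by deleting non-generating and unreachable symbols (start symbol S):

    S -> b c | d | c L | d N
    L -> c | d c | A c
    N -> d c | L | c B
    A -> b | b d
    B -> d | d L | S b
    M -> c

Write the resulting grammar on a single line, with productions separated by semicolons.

Generating nonterminals: {A, B, L, M, N, S}.
Reachable from S after that: {A, B, L, N, S}.
Removed useless symbols: {M} and every production mentioning them.

S -> b c | d | c L | d N; L -> c | d c | A c; N -> d c | L | c B; A -> b | b d; B -> d | d L | S b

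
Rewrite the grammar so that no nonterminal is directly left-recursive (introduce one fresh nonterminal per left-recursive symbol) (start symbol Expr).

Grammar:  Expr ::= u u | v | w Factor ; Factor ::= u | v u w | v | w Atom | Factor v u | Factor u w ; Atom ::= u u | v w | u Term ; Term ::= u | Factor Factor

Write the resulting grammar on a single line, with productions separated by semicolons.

Expr ::= u u | v | w Factor; Factor ::= u Factor1 | v u w Factor1 | v Factor1 | w Atom Factor1; Atom ::= u u | v w | u Term; Term ::= u | Factor Factor; Factor1 ::= v u Factor1 | u w Factor1 | epsilon

Directly left-recursive nonterminal: Factor.
For Factor: α = {v u, u w}, β = {u, v u w, v, w Atom}. Rewrite as Factor → β Factor1 and Factor1 → α Factor1 | ε.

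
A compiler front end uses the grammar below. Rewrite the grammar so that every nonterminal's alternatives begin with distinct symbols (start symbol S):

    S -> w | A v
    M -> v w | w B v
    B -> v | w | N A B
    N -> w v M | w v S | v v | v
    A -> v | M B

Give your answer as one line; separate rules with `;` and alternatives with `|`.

S -> w | A v; M -> v w | w B v; B -> v | w | N A B; N -> w v N' | v N''; A -> v | M B; N' -> M | S; N'' -> v | eps

N has alternatives sharing prefix 'w v': factor to N → w v N' with N' → M | S.
N has alternatives sharing prefix 'v': factor to N → v N'' with N'' → v | ε.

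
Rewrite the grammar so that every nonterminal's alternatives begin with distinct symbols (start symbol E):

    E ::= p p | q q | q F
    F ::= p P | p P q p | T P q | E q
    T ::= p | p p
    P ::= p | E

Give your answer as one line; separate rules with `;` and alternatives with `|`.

E has alternatives sharing prefix 'q': factor to E → q E' with E' → q | F.
F has alternatives sharing prefix 'p P': factor to F → p P F' with F' → ε | q p.
T has alternatives sharing prefix 'p': factor to T → p T' with T' → ε | p.

E ::= p p | q E'; F ::= T P q | E q | p P F'; T ::= p T'; P ::= p | E; E' ::= q | F; F' ::= ε | q p; T' ::= ε | p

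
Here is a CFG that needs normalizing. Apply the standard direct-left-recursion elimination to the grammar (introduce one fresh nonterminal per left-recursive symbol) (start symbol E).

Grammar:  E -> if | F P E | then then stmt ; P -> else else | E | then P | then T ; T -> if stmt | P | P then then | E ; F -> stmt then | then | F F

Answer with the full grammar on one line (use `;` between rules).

F is directly left-recursive.
For F: α = {F}, β = {stmt then, then}. Rewrite as F → β F' and F' → α F' | ε.

E -> if | F P E | then then stmt; P -> else else | E | then P | then T; T -> if stmt | P | P then then | E; F -> stmt then F' | then F'; F' -> F F' | epsilon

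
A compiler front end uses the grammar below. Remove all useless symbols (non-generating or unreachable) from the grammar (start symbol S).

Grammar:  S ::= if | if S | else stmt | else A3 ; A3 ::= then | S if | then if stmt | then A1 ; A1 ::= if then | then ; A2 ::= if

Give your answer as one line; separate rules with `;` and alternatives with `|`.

S ::= if | if S | else stmt | else A3; A3 ::= then | S if | then if stmt | then A1; A1 ::= if then | then

Generating nonterminals: {A1, A2, A3, S}.
Reachable from S after that: {A1, A3, S}.
Removed useless symbols: {A2} and every production mentioning them.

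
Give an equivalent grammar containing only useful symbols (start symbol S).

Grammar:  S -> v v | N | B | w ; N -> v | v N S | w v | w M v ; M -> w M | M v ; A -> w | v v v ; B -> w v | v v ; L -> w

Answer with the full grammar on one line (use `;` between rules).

Generating nonterminals: {A, B, L, N, S}.
Reachable from S after that: {B, N, S}.
Removed useless symbols: {A, L, M} and every production mentioning them.

S -> v v | N | B | w; N -> v | v N S | w v; B -> w v | v v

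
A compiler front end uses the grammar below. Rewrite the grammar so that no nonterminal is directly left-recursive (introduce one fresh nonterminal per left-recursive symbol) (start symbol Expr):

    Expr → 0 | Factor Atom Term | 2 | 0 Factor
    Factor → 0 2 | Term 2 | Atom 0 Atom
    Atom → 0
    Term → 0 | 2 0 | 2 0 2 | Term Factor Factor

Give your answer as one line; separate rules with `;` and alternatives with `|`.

Directly left-recursive nonterminal: Term.
For Term: α = {Factor Factor}, β = {0, 2 0, 2 0 2}. Rewrite as Term → β Term1 and Term1 → α Term1 | ε.

Expr → 0 | Factor Atom Term | 2 | 0 Factor; Factor → 0 2 | Term 2 | Atom 0 Atom; Atom → 0; Term → 0 Term1 | 2 0 Term1 | 2 0 2 Term1; Term1 → Factor Factor Term1 | ε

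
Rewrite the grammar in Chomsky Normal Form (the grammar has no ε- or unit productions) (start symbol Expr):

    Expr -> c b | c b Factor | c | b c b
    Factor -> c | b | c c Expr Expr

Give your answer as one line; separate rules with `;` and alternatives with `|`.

Introduce a nonterminal for each terminal appearing in a rule of length ≥ 2: X1 → c, X2 → b.
Binarize each right-hand side of length ≥ 3 by chaining fresh nonterminals (Y1, Y2, …): affected rules were Expr → X1 X2 Factor; Expr → X2 X1 X2; Factor → X1 X1 Expr Expr.

Expr -> X1 X2 | X1 Y1 | c | X2 Y2; Factor -> c | b | X1 Y3; X1 -> c; X2 -> b; Y1 -> X2 Factor; Y2 -> X1 X2; Y3 -> X1 Y4; Y4 -> Expr Expr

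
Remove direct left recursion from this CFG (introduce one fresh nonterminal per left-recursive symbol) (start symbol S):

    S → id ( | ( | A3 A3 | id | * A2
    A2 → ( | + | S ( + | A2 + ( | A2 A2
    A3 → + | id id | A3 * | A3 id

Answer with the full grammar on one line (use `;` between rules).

S → id ( | ( | A3 A3 | id | * A2; A2 → ( A2' | + A2' | S ( + A2'; A3 → + A3' | id id A3'; A2' → + ( A2' | A2 A2' | ε; A3' → * A3' | id A3' | ε

Directly left-recursive nonterminals: A2, A3.
For A2: α = {+ (, A2}, β = {(, +, S ( +}. Rewrite as A2 → β A2' and A2' → α A2' | ε.
For A3: α = {*, id}, β = {+, id id}. Rewrite as A3 → β A3' and A3' → α A3' | ε.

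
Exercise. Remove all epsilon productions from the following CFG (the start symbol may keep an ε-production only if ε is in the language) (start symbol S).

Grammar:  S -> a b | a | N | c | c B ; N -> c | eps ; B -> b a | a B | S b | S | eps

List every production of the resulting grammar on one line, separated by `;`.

S -> a b | a | N | c | c B | ε; N -> c; B -> b a | a B | a | S b | b | S

Nullable set = {B, N, S}.
ε ∈ L(G) since S is nullable, so keep S → ε.
Expand every rule over subsets of its nullable positions: B → a B gives a B | a. B → S b gives S b | b.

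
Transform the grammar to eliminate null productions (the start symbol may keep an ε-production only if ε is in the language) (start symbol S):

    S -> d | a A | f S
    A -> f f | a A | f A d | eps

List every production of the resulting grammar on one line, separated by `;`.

S -> d | a A | a | f S; A -> f f | a A | a | f A d | f d

Nullable nonterminals: {A}.
ε ∉ L(G), so no ε-production is kept.
Expand every rule over subsets of its nullable positions: S → a A gives a A | a. A → a A gives a A | a. A → f A d gives f A d | f d.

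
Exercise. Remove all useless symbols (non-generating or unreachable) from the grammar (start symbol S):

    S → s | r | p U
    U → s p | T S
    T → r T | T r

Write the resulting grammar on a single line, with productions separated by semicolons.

Generating nonterminals: {S, U}.
Reachable from S after that: {S, U}.
Removed useless symbols: {T} and every production mentioning them.

S → s | r | p U; U → s p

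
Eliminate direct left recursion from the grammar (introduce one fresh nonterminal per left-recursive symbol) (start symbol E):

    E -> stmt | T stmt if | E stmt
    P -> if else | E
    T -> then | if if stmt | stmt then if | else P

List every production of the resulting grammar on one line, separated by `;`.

E -> stmt E' | T stmt if E'; P -> if else | E; T -> then | if if stmt | stmt then if | else P; E' -> stmt E' | ε

E is directly left-recursive.
For E: α = {stmt}, β = {stmt, T stmt if}. Rewrite as E → β E' and E' → α E' | ε.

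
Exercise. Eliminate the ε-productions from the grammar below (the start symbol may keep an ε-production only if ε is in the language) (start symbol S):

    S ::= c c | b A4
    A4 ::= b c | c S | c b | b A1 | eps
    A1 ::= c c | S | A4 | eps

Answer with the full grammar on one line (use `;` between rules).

Nullable set = {A1, A4}.
ε ∉ L(G), so no ε-production is kept.
Expand every rule over subsets of its nullable positions: S → b A4 gives b A4 | b. A4 → b A1 gives b A1 | b.

S ::= c c | b A4 | b; A4 ::= b c | c S | c b | b A1 | b; A1 ::= c c | S | A4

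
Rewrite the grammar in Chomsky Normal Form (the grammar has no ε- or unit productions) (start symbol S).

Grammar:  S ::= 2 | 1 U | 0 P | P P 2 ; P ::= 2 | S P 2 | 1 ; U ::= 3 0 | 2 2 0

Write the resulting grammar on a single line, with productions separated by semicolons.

S ::= 2 | X1 U | X2 P | P Y1; P ::= 2 | S Y2 | 1; U ::= X4 X2 | X3 Y3; X1 ::= 1; X2 ::= 0; X3 ::= 2; X4 ::= 3; Y1 ::= P X3; Y2 ::= P X3; Y3 ::= X3 X2

Introduce a nonterminal for each terminal appearing in a rule of length ≥ 2: X1 → 1, X2 → 0, X3 → 2, X4 → 3.
Binarize each right-hand side of length ≥ 3 by chaining fresh nonterminals (Y1, Y2, …): affected rules were S → P P X3; P → S P X3; U → X3 X3 X2.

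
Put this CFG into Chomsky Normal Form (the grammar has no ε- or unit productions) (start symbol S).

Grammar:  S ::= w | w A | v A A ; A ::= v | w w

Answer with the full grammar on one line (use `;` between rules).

Introduce a nonterminal for each terminal appearing in a rule of length ≥ 2: X1 → w, X2 → v.
Binarize each right-hand side of length ≥ 3 by chaining fresh nonterminals (Y1, Y2, …): affected rules were S → X2 A A.

S ::= w | X1 A | X2 Y1; A ::= v | X1 X1; X1 ::= w; X2 ::= v; Y1 ::= A A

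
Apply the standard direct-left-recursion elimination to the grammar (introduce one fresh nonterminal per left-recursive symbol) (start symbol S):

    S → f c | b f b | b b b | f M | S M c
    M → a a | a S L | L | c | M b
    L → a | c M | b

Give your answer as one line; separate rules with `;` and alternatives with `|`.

S → f c S' | b f b S' | b b b S' | f M S'; M → a a M' | a S L M' | L M' | c M'; L → a | c M | b; S' → M c S' | ε; M' → b M' | ε

Left recursion appears on S, M.
For S: α = {M c}, β = {f c, b f b, b b b, f M}. Rewrite as S → β S' and S' → α S' | ε.
For M: α = {b}, β = {a a, a S L, L, c}. Rewrite as M → β M' and M' → α M' | ε.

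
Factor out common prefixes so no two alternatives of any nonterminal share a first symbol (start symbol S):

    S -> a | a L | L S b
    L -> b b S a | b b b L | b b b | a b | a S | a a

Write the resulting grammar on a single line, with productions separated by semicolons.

S has alternatives sharing prefix 'a': factor to S → a S' with S' → ε | L.
L has alternatives sharing prefix 'b b': factor to L → b b L' with L' → S a | b L | b.
L has alternatives sharing prefix 'a': factor to L → a L'' with L'' → b | S | a.
L' has alternatives sharing prefix 'b': factor to L' → b L''' with L''' → L | ε.

S -> L S b | a S'; L -> b b L' | a L''; S' -> eps | L; L' -> S a | b L'''; L'' -> b | S | a; L''' -> L | eps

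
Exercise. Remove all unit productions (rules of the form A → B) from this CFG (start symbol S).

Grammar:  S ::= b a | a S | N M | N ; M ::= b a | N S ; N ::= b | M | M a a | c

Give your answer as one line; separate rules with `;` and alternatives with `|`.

S ::= b a | a S | N M | b | M a a | c | N S; M ::= b a | N S; N ::= b | M a a | c | b a | N S

Unit pairs: N ⇒* {M}; S ⇒* {M, N}.
Replace each nonterminal's rules with the union of the non-unit rules of every nonterminal it unit-derives.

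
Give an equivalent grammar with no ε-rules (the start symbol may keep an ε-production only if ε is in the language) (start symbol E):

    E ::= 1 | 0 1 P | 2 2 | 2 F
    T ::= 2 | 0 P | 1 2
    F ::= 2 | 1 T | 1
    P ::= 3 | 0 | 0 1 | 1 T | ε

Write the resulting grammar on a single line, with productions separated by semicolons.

E ::= 1 | 0 1 P | 0 1 | 2 2 | 2 F; T ::= 2 | 0 P | 0 | 1 2; F ::= 2 | 1 T | 1; P ::= 3 | 0 | 0 1 | 1 T

Nullable set = {P}.
ε ∉ L(G), so no ε-production is kept.
Add the nullable-subset variants: E → 0 1 P gives 0 1 P | 0 1. T → 0 P gives 0 P | 0.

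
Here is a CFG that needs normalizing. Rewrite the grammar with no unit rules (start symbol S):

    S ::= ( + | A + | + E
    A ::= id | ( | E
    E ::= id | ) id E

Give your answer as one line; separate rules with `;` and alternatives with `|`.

Unit pairs: A ⇒* {E}.
For each unit pair (A, B), copy every non-unit production of B to A, then drop all unit productions.

S ::= ( + | A + | + E; A ::= id | ) id E | (; E ::= id | ) id E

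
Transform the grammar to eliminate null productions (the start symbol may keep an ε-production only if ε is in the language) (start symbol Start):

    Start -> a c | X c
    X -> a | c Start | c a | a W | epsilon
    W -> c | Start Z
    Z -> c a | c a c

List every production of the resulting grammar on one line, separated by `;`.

Start -> a c | X c | c; X -> a | c Start | c a | a W; W -> c | Start Z; Z -> c a | c a c

The nullable symbols are {X}.
ε ∉ L(G), so no ε-production is kept.
For each production, add variants omitting each subset of nullable occurrences: Start → X c gives X c | c.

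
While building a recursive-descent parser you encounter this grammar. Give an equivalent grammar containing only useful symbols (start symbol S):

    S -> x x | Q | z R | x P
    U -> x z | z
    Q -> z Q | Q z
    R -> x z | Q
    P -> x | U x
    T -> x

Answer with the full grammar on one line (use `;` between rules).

Generating nonterminals: {P, R, S, T, U}.
Reachable from S after that: {P, R, S, U}.
Removed useless symbols: {Q, T} and every production mentioning them.

S -> x x | z R | x P; U -> x z | z; R -> x z; P -> x | U x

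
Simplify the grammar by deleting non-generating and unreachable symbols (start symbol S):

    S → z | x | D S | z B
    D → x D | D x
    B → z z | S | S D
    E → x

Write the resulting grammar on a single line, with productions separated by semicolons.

Generating nonterminals: {B, E, S}.
Reachable from S after that: {B, S}.
Removed useless symbols: {D, E} and every production mentioning them.

S → z | x | z B; B → z z | S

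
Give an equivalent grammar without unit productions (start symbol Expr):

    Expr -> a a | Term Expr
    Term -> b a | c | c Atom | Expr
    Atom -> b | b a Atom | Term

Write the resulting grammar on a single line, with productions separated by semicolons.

Unit pairs: Atom ⇒* {Expr, Term}; Term ⇒* {Expr}.
For every A with A ⇒* B via unit rules, add B's non-unit alternatives to A; then delete every rule of the form X → Y.

Expr -> a a | Term Expr; Term -> b a | c | c Atom | a a | Term Expr; Atom -> b a | c | c Atom | b | b a Atom | a a | Term Expr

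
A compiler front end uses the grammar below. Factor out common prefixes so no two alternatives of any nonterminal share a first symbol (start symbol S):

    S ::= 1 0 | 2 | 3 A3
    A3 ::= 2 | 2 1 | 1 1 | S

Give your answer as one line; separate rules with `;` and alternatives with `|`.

A3 has alternatives sharing prefix '2': factor to A3 → 2 A3' with A3' → ε | 1.

S ::= 1 0 | 2 | 3 A3; A3 ::= 1 1 | S | 2 A3'; A3' ::= ε | 1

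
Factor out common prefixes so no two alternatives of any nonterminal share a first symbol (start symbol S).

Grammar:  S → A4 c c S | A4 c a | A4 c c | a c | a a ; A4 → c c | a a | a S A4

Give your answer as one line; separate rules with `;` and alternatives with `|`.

S → A4 c S' | a S''; A4 → c c | a A4'; S' → a | c S'''; S'' → c | a; A4' → a | S A4; S''' → S | ε

S has alternatives sharing prefix 'A4 c': factor to S → A4 c S' with S' → c S | a | c.
S has alternatives sharing prefix 'a': factor to S → a S'' with S'' → c | a.
A4 has alternatives sharing prefix 'a': factor to A4 → a A4' with A4' → a | S A4.
S' has alternatives sharing prefix 'c': factor to S' → c S''' with S''' → S | ε.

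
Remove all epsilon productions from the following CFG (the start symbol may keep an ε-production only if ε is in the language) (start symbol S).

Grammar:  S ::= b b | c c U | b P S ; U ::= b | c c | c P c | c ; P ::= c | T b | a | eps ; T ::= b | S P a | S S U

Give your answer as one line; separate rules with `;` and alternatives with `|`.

S ::= b b | c c U | b P S | b S; U ::= b | c c | c P c | c; P ::= c | T b | a; T ::= b | S P a | S a | S S U

Nullable set = {P}.
ε ∉ L(G), so no ε-production is kept.
Add the nullable-subset variants: S → b P S gives b P S | b S. T → S P a gives S P a | S a.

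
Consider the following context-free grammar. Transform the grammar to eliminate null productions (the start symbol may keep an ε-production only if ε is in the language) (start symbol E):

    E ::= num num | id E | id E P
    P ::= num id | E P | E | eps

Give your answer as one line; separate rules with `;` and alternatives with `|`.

E ::= num num | id E | id E P; P ::= num id | E P | E

Nullable nonterminals: {P}.
ε ∉ L(G), so no ε-production is kept.
Add the nullable-subset variants: P → E P gives E P | E.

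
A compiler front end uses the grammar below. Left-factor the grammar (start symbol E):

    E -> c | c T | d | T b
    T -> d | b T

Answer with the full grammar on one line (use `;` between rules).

E -> d | T b | c E'; T -> d | b T; E' -> ε | T

E has alternatives sharing prefix 'c': factor to E → c E' with E' → ε | T.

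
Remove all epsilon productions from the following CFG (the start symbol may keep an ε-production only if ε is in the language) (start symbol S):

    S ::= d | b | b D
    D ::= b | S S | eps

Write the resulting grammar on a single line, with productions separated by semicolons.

The nullable symbols are {D}.
ε ∉ L(G), so no ε-production is kept.

S ::= d | b | b D; D ::= b | S S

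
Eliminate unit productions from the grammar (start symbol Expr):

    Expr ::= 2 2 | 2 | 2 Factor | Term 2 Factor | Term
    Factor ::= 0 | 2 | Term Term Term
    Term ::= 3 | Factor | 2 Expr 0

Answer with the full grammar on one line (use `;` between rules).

Expr ::= 3 | 2 Expr 0 | 0 | 2 | Term Term Term | 2 2 | 2 Factor | Term 2 Factor; Factor ::= 0 | 2 | Term Term Term; Term ::= 3 | 2 Expr 0 | 0 | 2 | Term Term Term

Unit pairs: Expr ⇒* {Factor, Term}; Term ⇒* {Factor}.
Replace each nonterminal's rules with the union of the non-unit rules of every nonterminal it unit-derives.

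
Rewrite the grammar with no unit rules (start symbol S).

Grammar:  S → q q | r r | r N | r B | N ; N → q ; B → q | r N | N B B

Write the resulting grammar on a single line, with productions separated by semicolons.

Unit pairs: S ⇒* {N}.
Replace each nonterminal's rules with the union of the non-unit rules of every nonterminal it unit-derives.

S → q q | r r | r N | r B | q; N → q; B → q | r N | N B B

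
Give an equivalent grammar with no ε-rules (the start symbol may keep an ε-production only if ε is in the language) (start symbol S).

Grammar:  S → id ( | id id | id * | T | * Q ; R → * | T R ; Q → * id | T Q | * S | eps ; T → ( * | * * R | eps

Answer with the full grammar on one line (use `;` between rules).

S → id ( | id id | id * | T | * Q | * | eps; R → * | T R; Q → * id | T Q | T | * S | *; T → ( * | * * R

The nullable symbols are {Q, S, T}.
ε ∈ L(G) since S is nullable, so keep S → ε.
For each production, add variants omitting each subset of nullable occurrences: S → * Q gives * Q | *. Q → T Q gives T Q | T. Q → * S gives * S | *.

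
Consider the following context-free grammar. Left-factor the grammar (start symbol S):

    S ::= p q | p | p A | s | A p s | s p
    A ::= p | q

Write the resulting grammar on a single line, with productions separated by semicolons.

S ::= A p s | p S' | s S''; A ::= p | q; S' ::= q | ε | A; S'' ::= ε | p

S has alternatives sharing prefix 'p': factor to S → p S' with S' → q | ε | A.
S has alternatives sharing prefix 's': factor to S → s S'' with S'' → ε | p.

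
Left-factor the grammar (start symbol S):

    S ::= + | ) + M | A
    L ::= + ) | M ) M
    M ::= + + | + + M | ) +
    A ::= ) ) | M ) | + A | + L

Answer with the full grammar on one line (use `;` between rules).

S ::= + | ) + M | A; L ::= + ) | M ) M; M ::= ) + | + + M'; A ::= ) ) | M ) | + A'; M' ::= ε | M; A' ::= A | L

M has alternatives sharing prefix '+ +': factor to M → + + M' with M' → ε | M.
A has alternatives sharing prefix '+': factor to A → + A' with A' → A | L.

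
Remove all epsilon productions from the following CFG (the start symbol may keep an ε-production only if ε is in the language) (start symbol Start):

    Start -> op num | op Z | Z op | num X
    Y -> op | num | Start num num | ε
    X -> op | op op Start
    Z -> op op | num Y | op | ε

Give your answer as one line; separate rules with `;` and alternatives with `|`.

The nullable symbols are {Y, Z}.
ε ∉ L(G), so no ε-production is kept.
For each production, add variants omitting each subset of nullable occurrences: Start → op Z gives op Z | op. Z → num Y gives num Y | num.

Start -> op num | op Z | op | Z op | num X; Y -> op | num | Start num num; X -> op | op op Start; Z -> op op | num Y | num | op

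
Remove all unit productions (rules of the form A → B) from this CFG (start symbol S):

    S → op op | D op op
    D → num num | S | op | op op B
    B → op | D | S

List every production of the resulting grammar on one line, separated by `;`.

S → op op | D op op; D → op op | D op op | num num | op | op op B; B → op | op op | D op op | num num | op op B

Unit pairs: B ⇒* {D, S}; D ⇒* {S}.
Replace each nonterminal's rules with the union of the non-unit rules of every nonterminal it unit-derives.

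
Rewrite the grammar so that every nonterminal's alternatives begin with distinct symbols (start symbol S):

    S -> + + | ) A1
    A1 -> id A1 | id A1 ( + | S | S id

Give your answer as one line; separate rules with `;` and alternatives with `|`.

S -> + + | ) A1; A1 -> id A1 A1' | S A1''; A1' -> ε | ( +; A1'' -> ε | id

A1 has alternatives sharing prefix 'id A1': factor to A1 → id A1 A1' with A1' → ε | ( +.
A1 has alternatives sharing prefix 'S': factor to A1 → S A1'' with A1'' → ε | id.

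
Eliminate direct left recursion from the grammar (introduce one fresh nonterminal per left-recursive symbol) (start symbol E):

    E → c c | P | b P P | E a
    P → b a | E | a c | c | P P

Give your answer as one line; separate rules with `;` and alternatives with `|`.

Left recursion appears on E, P.
For E: α = {a}, β = {c c, P, b P P}. Rewrite as E → β E' and E' → α E' | ε.
For P: α = {P}, β = {b a, E, a c, c}. Rewrite as P → β P' and P' → α P' | ε.

E → c c E' | P E' | b P P E'; P → b a P' | E P' | a c P' | c P'; E' → a E' | ε; P' → P P' | ε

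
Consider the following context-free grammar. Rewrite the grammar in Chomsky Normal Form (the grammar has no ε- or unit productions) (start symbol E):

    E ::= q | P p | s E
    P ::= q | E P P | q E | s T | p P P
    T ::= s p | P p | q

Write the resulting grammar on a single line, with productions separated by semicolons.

Introduce a nonterminal for each terminal appearing in a rule of length ≥ 2: X1 → p, X2 → s, X3 → q.
Binarize each right-hand side of length ≥ 3 by chaining fresh nonterminals (Y1, Y2, …): affected rules were P → E P P; P → X1 P P.

E ::= q | P X1 | X2 E; P ::= q | E Y1 | X3 E | X2 T | X1 Y2; T ::= X2 X1 | P X1 | q; X1 ::= p; X2 ::= s; X3 ::= q; Y1 ::= P P; Y2 ::= P P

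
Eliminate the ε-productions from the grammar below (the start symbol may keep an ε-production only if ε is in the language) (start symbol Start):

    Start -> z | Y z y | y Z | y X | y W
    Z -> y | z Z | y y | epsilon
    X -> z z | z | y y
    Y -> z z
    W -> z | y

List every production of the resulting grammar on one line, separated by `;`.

Start -> z | Y z y | y Z | y | y X | y W; Z -> y | z Z | z | y y; X -> z z | z | y y; Y -> z z; W -> z | y

The nullable symbols are {Z}.
ε ∉ L(G), so no ε-production is kept.
For each production, add variants omitting each subset of nullable occurrences: Start → y Z gives y Z | y. Z → z Z gives z Z | z.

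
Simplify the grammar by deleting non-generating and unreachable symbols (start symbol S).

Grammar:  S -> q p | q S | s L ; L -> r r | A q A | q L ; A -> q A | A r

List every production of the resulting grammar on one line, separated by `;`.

Generating nonterminals: {L, S}.
Reachable from S after that: {L, S}.
Removed useless symbols: {A} and every production mentioning them.

S -> q p | q S | s L; L -> r r | q L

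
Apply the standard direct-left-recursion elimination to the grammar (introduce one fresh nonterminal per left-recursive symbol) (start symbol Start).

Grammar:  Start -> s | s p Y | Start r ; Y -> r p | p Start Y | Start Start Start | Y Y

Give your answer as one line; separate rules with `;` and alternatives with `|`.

Directly left-recursive nonterminals: Start, Y.
For Start: α = {r}, β = {s, s p Y}. Rewrite as Start → β Start1 and Start1 → α Start1 | ε.
For Y: α = {Y}, β = {r p, p Start Y, Start Start Start}. Rewrite as Y → β Y1 and Y1 → α Y1 | ε.

Start -> s Start1 | s p Y Start1; Y -> r p Y1 | p Start Y Y1 | Start Start Start Y1; Start1 -> r Start1 | ε; Y1 -> Y Y1 | ε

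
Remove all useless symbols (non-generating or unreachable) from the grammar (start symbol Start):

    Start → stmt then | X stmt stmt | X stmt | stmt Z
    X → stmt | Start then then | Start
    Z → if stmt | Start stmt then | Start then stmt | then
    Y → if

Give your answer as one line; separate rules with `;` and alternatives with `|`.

Generating nonterminals: {Start, X, Y, Z}.
Reachable from Start after that: {Start, X, Z}.
Removed useless symbols: {Y} and every production mentioning them.

Start → stmt then | X stmt stmt | X stmt | stmt Z; X → stmt | Start then then | Start; Z → if stmt | Start stmt then | Start then stmt | then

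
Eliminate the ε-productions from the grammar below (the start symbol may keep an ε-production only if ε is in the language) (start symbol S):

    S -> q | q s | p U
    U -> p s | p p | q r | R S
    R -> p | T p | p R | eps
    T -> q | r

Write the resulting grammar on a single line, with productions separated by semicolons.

S -> q | q s | p U; U -> p s | p p | q r | R S | S; R -> p | T p | p R; T -> q | r

Nullable nonterminals: {R}.
ε ∉ L(G), so no ε-production is kept.
Expand every rule over subsets of its nullable positions: U → R S gives R S | S.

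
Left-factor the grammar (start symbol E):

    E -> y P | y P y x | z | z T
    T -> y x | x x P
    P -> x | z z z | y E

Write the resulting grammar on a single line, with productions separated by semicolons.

E -> y P E' | z E''; T -> y x | x x P; P -> x | z z z | y E; E' -> epsilon | y x; E'' -> epsilon | T

E has alternatives sharing prefix 'y P': factor to E → y P E' with E' → ε | y x.
E has alternatives sharing prefix 'z': factor to E → z E'' with E'' → ε | T.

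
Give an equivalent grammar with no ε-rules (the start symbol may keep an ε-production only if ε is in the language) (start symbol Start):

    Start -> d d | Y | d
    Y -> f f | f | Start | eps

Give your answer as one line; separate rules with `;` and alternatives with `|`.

Start -> d d | Y | d | ε; Y -> f f | f | Start

Nullable nonterminals: {Start, Y}.
ε ∈ L(G) since Start is nullable, so keep Start → ε.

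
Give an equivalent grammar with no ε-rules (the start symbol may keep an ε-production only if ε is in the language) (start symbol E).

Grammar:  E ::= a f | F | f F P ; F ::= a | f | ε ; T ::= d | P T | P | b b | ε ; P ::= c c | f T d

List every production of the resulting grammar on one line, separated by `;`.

The nullable symbols are {E, F, T}.
ε ∈ L(G) since E is nullable, so keep E → ε.
Expand every rule over subsets of its nullable positions: E → f F P gives f F P | f P. T → P T gives P T | P. P → f T d gives f T d | f d.

E ::= a f | F | f F P | f P | ε; F ::= a | f; T ::= d | P T | P | b b; P ::= c c | f T d | f d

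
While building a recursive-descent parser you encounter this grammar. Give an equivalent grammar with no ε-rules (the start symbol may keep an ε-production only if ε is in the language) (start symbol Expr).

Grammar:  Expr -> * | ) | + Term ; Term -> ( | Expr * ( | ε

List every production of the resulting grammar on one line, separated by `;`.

Nullable nonterminals: {Term}.
ε ∉ L(G), so no ε-production is kept.
Expand every rule over subsets of its nullable positions: Expr → + Term gives + Term | +.

Expr -> * | ) | + Term | +; Term -> ( | Expr * (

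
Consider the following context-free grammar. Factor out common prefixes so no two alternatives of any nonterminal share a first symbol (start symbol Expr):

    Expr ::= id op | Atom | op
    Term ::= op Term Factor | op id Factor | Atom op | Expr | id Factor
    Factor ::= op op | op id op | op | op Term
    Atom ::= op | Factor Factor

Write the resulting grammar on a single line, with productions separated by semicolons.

Expr ::= id op | Atom | op; Term ::= Atom op | Expr | id Factor | op Term1; Factor ::= op Factor1; Atom ::= op | Factor Factor; Term1 ::= Term Factor | id Factor; Factor1 ::= op | id op | ε | Term

Term has alternatives sharing prefix 'op': factor to Term → op Term1 with Term1 → Term Factor | id Factor.
Factor has alternatives sharing prefix 'op': factor to Factor → op Factor1 with Factor1 → op | id op | ε | Term.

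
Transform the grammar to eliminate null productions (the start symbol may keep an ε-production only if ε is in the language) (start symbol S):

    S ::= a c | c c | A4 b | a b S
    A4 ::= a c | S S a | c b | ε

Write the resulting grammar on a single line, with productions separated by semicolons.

Nullable nonterminals: {A4}.
ε ∉ L(G), so no ε-production is kept.
Add the nullable-subset variants: S → A4 b gives A4 b | b.

S ::= a c | c c | A4 b | b | a b S; A4 ::= a c | S S a | c b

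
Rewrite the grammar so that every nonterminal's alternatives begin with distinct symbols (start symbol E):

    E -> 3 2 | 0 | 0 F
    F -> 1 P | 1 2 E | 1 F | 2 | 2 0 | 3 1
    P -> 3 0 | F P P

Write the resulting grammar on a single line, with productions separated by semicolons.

E has alternatives sharing prefix '0': factor to E → 0 E' with E' → ε | F.
F has alternatives sharing prefix '1': factor to F → 1 F' with F' → P | 2 E | F.
F has alternatives sharing prefix '2': factor to F → 2 F'' with F'' → ε | 0.

E -> 3 2 | 0 E'; F -> 3 1 | 1 F' | 2 F''; P -> 3 0 | F P P; E' -> eps | F; F' -> P | 2 E | F; F'' -> eps | 0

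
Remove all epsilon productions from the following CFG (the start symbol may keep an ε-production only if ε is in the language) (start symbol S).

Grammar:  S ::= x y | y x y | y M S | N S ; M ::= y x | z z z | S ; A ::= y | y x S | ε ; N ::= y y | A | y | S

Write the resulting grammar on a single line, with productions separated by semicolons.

The nullable symbols are {A, N}.
ε ∉ L(G), so no ε-production is kept.

S ::= x y | y x y | y M S | N S; M ::= y x | z z z | S; A ::= y | y x S; N ::= y y | A | y | S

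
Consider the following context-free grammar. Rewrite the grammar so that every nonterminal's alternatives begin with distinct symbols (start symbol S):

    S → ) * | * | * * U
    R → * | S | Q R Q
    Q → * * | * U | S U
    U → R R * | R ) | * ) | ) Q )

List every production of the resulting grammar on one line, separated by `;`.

S → ) * | * S'; R → * | S | Q R Q; Q → S U | * Q'; U → * ) | ) Q ) | R U'; S' → epsilon | * U; Q' → * | U; U' → R * | )

S has alternatives sharing prefix '*': factor to S → * S' with S' → ε | * U.
Q has alternatives sharing prefix '*': factor to Q → * Q' with Q' → * | U.
U has alternatives sharing prefix 'R': factor to U → R U' with U' → R * | ).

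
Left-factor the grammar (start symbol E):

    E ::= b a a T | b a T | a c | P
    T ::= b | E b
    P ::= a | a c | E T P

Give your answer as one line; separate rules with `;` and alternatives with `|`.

E ::= a c | P | b a E'; T ::= b | E b; P ::= E T P | a P'; E' ::= a T | T; P' ::= ε | c

E has alternatives sharing prefix 'b a': factor to E → b a E' with E' → a T | T.
P has alternatives sharing prefix 'a': factor to P → a P' with P' → ε | c.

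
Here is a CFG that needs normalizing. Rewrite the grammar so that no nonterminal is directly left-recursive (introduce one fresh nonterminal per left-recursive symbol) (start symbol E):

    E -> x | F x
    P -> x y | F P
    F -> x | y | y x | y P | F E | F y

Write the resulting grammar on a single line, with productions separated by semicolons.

E -> x | F x; P -> x y | F P; F -> x F' | y F' | y x F' | y P F'; F' -> E F' | y F' | ε

Left recursion appears on F.
For F: α = {E, y}, β = {x, y, y x, y P}. Rewrite as F → β F' and F' → α F' | ε.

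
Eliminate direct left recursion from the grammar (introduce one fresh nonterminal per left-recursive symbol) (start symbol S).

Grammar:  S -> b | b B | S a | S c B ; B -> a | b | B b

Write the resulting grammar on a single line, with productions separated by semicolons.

S -> b S' | b B S'; B -> a B' | b B'; S' -> a S' | c B S' | ε; B' -> b B' | ε

S, B are directly left-recursive.
For S: α = {a, c B}, β = {b, b B}. Rewrite as S → β S' and S' → α S' | ε.
For B: α = {b}, β = {a, b}. Rewrite as B → β B' and B' → α B' | ε.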